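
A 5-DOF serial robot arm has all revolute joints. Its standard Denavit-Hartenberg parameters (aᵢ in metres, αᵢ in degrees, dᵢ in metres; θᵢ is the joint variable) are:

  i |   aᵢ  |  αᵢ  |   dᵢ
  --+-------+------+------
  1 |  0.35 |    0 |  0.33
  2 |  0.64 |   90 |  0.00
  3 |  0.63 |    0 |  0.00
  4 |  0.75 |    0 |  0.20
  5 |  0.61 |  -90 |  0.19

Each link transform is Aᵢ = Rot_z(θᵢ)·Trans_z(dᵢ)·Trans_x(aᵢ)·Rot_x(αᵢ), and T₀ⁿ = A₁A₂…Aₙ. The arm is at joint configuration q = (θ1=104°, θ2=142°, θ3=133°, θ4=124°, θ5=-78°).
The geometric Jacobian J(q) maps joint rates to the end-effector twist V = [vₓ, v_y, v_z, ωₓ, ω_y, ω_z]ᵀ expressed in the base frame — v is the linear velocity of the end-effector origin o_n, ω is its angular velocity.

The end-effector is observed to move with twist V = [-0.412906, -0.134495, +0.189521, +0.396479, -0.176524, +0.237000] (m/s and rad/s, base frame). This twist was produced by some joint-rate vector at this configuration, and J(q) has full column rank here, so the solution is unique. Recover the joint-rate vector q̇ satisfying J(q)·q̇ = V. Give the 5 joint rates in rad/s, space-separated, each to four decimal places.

o_n = [-0.2098, 1.0174, 0.0706]
J₁: ẑ×o_n = [-1.0174, -0.2098, 0.0000], ω = ẑ
J2: z=[0.0000, 0.0000, 1.0000] o=[-0.0847, 0.3396, 0.3300] → [-0.6778, -0.1251, 0.0000, 0.0000, 0.0000, 1.0000]
J3: z=[-0.9135, 0.4067, 0.0000] o=[-0.3450, -0.2451, 0.3300] → [-0.1055, -0.2370, -1.2083, -0.9135, 0.4067, 0.0000]
J4: z=[-0.9135, 0.4067, 0.0000] o=[-0.1702, 0.1474, 0.7908] → [-0.2929, -0.6579, -0.7786, -0.9135, 0.4067, 0.0000]
J5: z=[-0.9135, 0.4067, 0.0000] o=[-0.2843, 0.3829, 0.0600] → [0.0043, 0.0097, -0.6099, -0.9135, 0.4067, 0.0000]
q̇ = J⁺·V = [0.6810, -0.4440, 0.1200, 0.0200, -0.5740]

0.6810 -0.4440 0.1200 0.0200 -0.5740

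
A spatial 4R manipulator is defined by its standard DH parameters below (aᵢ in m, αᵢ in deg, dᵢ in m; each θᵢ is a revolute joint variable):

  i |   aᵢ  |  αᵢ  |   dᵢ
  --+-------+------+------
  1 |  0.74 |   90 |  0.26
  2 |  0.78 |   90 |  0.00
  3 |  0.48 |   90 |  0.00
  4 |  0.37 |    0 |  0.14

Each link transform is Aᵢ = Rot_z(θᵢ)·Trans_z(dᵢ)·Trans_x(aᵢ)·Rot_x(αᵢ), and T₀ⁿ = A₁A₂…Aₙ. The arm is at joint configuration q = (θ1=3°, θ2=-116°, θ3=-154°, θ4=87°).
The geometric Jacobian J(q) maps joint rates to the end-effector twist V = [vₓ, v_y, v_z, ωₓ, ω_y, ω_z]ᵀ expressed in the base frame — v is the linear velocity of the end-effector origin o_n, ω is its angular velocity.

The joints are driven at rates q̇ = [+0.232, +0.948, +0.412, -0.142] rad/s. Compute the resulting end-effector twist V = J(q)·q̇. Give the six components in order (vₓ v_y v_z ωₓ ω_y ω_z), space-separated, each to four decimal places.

o_n = [0.2844, 0.1081, 0.1795]
J₁: ẑ×o_n = [-0.1081, 0.2844, 0.0000], ω = ẑ
J2: z=[0.0523, -0.9986, 0.0000] o=[0.7390, 0.0387, 0.2600] → [0.0804, 0.0042, -0.4504, 0.0523, -0.9986, 0.0000]
J3: z=[-0.8976, -0.0470, 0.4384] o=[0.3975, 0.0208, -0.4411] → [-0.0674, 0.5074, -0.0837, -0.8976, -0.0470, 0.4384]
J4: z=[0.2389, -0.8875, 0.3940] o=[0.5754, 0.2409, -0.0533] → [-0.1543, -0.1703, -0.2900, 0.2389, -0.8875, 0.3940]
V = J·q̇ = [0.0453, 0.3032, -0.4202, -0.3541, -0.8401, 0.3567]

0.0453 0.3032 -0.4202 -0.3541 -0.8401 0.3567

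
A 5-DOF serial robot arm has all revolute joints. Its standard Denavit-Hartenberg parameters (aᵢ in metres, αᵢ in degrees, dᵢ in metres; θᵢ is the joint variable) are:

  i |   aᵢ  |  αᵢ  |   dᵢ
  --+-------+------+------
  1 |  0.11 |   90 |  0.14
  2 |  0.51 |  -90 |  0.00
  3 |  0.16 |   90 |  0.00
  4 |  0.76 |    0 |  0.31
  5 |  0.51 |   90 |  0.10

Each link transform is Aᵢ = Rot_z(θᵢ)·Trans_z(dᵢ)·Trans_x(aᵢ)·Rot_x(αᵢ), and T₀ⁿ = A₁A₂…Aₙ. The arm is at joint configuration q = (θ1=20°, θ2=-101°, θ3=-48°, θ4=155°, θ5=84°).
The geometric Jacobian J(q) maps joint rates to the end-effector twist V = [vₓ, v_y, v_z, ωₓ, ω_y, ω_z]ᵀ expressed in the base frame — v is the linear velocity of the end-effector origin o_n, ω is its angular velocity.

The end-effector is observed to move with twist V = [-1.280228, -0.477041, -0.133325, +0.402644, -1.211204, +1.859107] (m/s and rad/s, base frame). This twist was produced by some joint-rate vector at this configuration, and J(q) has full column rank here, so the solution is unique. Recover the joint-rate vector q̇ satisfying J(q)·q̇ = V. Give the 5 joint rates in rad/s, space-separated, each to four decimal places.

o_n = [-0.0528, 0.3148, 0.4805]
J₁: ẑ×o_n = [-0.3148, -0.0528, 0.0000], ω = ẑ
J2: z=[0.3420, -0.9397, 0.0000] o=[0.1034, 0.0376, 0.1400] → [-0.3199, -0.1164, -0.0520, 0.3420, -0.9397, 0.0000]
J3: z=[0.9224, 0.3357, -0.1908] o=[0.0119, 0.0043, -0.3606] → [0.3416, -0.7635, 0.3081, 0.9224, 0.3357, -0.1908]
J4: z=[0.3621, -0.5803, 0.7295] o=[0.0334, -0.1144, -0.4657] → [-0.8621, -0.4055, 0.1054, 0.3621, -0.5803, 0.7295]
J5: z=[0.3621, -0.5803, 0.7295] o=[0.3495, 0.3247, 0.1516] → [-0.1836, -0.4126, -0.2370, 0.3621, -0.5803, 0.7295]
q̇ = J⁺·V = [0.7650, 0.3150, -0.2440, 0.8720, 0.5640]

0.7650 0.3150 -0.2440 0.8720 0.5640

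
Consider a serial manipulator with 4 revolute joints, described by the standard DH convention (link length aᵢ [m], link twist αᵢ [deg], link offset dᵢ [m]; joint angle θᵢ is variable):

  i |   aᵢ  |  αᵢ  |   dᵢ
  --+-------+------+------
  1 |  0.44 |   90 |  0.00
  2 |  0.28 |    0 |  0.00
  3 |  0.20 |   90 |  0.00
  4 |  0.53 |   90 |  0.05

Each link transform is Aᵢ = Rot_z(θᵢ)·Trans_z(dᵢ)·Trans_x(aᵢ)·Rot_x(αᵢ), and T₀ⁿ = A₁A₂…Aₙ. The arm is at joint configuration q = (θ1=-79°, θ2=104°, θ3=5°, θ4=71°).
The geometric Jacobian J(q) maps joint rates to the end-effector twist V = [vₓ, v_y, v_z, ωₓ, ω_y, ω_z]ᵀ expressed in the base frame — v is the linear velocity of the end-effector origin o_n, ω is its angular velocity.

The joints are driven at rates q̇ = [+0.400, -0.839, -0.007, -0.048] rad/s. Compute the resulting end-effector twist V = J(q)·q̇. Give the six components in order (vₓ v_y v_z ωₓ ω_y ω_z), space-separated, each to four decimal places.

0.2650 -0.6945 0.1422 0.8218 0.2060 0.3844

o_n = [-0.4350, -0.3884, 0.6402]
J₁: ẑ×o_n = [0.3884, -0.4350, 0.0000], ω = ẑ
J2: z=[-0.9816, -0.1908, 0.0000] o=[0.0840, -0.4319, 0.0000] → [-0.1222, 0.6285, -0.1418, -0.9816, -0.1908, 0.0000]
J3: z=[-0.9816, -0.1908, 0.0000] o=[0.0710, -0.3654, 0.2717] → [-0.0703, 0.3618, -0.0740, -0.9816, -0.1908, 0.0000]
J4: z=[0.1804, -0.9281, 0.3256] o=[0.0586, -0.3015, 0.4608] → [-0.1383, -0.1931, -0.4738, 0.1804, -0.9281, 0.3256]
V = J·q̇ = [0.2650, -0.6945, 0.1422, 0.8218, 0.2060, 0.3844]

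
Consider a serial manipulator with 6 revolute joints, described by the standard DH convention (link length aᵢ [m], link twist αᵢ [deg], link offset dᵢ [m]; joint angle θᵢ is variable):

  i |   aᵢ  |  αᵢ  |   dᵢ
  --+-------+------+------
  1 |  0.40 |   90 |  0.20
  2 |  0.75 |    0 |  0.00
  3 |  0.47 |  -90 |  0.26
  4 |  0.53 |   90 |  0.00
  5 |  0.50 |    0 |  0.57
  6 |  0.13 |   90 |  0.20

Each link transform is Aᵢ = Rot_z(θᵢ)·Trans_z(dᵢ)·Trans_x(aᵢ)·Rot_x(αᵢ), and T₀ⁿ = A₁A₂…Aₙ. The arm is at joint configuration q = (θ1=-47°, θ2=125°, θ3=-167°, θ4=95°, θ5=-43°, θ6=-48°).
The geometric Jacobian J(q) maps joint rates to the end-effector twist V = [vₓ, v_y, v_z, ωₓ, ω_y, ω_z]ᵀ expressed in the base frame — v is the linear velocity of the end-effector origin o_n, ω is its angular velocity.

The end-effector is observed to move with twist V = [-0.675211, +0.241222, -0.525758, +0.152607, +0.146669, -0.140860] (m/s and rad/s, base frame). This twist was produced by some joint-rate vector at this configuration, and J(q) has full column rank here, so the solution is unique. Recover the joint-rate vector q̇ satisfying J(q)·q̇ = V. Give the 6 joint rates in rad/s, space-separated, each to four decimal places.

-0.2460 0.5680 -0.7860 0.0760 -0.7220 0.6490

o_n = [0.8618, 0.0980, -0.3113]
J₁: ẑ×o_n = [-0.0980, 0.8618, 0.0000], ω = ẑ
J2: z=[-0.7314, -0.6820, 0.0000] o=[0.2728, -0.2925, 0.2000] → [0.3487, -0.3739, 0.1161, -0.7314, -0.6820, 0.0000]
J3: z=[-0.7314, -0.6820, 0.0000] o=[-0.0206, 0.0221, 0.8144] → [0.7677, -0.8233, 0.5463, -0.7314, -0.6820, 0.0000]
J4: z=[0.4563, -0.4894, 0.7431] o=[0.0275, -0.4107, 0.4999] → [0.0190, 0.9902, 0.6404, 0.4563, -0.4894, 0.7431]
J5: z=[0.5686, -0.4820, -0.6666] o=[0.3902, -0.0255, 0.5308] → [0.4882, 0.1645, 0.2975, 0.5686, -0.4820, -0.6666]
J6: z=[0.5686, -0.4820, -0.6666] o=[0.8090, 0.1324, -0.0813] → [0.0879, 0.0956, 0.0059, 0.5686, -0.4820, -0.6666]
q̇ = J⁺·V = [-0.2460, 0.5680, -0.7860, 0.0760, -0.7220, 0.6490]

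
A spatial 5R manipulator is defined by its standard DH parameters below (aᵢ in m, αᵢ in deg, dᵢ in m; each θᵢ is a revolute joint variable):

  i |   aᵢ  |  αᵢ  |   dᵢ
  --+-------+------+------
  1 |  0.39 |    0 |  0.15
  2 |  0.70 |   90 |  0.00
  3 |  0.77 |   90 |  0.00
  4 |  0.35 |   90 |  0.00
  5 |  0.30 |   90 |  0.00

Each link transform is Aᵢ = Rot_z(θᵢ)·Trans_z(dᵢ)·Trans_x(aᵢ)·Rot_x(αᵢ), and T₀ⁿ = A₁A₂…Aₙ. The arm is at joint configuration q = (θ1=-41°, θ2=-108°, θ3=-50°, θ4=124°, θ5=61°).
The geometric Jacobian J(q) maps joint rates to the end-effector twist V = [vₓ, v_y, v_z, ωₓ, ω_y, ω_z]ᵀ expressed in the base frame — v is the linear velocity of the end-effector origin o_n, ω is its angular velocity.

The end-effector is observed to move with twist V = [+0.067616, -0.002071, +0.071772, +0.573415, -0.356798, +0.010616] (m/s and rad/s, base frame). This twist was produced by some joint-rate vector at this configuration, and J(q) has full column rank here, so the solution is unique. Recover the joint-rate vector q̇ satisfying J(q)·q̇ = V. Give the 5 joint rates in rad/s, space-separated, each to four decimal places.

-0.6720 0.6270 -0.4390 0.2000 -0.2900

o_n = [-0.6165, -0.3240, -0.3963]
J₁: ẑ×o_n = [0.3240, -0.6165, 0.0000], ω = ẑ
J2: z=[0.0000, 0.0000, 1.0000] o=[0.2943, -0.2559, 0.1500] → [0.0681, -0.9109, 0.0000, 0.0000, 0.0000, 1.0000]
J3: z=[-0.5150, 0.8572, 0.0000] o=[-0.3057, -0.6164, 0.1500] → [-0.4683, -0.2814, 0.1159, -0.5150, 0.8572, 0.0000]
J4: z=[0.6566, 0.3945, -0.6428] o=[-0.7299, -0.8713, -0.4399] → [0.3690, -0.1015, 0.3146, 0.6566, 0.3945, -0.6428]
J5: z=[-0.7448, 0.2049, -0.6351] o=[-0.7715, -0.5578, -0.2899] → [0.1267, -0.1776, -0.2059, -0.7448, 0.2049, -0.6351]
q̇ = J⁺·V = [-0.6720, 0.6270, -0.4390, 0.2000, -0.2900]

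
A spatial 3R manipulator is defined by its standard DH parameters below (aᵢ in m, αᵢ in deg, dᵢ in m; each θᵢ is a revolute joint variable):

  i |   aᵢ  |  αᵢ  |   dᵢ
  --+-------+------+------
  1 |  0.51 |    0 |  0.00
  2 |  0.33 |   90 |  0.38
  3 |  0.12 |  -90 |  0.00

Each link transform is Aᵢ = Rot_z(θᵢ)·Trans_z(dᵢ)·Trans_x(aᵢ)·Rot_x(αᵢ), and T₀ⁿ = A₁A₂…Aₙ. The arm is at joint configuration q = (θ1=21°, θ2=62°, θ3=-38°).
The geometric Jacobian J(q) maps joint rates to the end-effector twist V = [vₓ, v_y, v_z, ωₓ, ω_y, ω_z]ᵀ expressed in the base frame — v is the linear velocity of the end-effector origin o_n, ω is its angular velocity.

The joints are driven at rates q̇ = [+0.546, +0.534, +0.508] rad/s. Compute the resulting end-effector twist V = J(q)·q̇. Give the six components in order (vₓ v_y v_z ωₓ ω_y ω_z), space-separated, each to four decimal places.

-0.5503 0.3531 0.0480 0.5042 -0.0619 1.0800

o_n = [0.5279, 0.6042, 0.3061]
J₁: ẑ×o_n = [-0.6042, 0.5279, 0.0000], ω = ẑ
J2: z=[0.0000, 0.0000, 1.0000] o=[0.4761, 0.1828, 0.0000] → [-0.4214, 0.0517, 0.0000, 0.0000, 0.0000, 1.0000]
J3: z=[0.9925, -0.1219, 0.0000] o=[0.5163, 0.5103, 0.3800] → [0.0090, 0.0733, 0.0946, 0.9925, -0.1219, 0.0000]
V = J·q̇ = [-0.5503, 0.3531, 0.0480, 0.5042, -0.0619, 1.0800]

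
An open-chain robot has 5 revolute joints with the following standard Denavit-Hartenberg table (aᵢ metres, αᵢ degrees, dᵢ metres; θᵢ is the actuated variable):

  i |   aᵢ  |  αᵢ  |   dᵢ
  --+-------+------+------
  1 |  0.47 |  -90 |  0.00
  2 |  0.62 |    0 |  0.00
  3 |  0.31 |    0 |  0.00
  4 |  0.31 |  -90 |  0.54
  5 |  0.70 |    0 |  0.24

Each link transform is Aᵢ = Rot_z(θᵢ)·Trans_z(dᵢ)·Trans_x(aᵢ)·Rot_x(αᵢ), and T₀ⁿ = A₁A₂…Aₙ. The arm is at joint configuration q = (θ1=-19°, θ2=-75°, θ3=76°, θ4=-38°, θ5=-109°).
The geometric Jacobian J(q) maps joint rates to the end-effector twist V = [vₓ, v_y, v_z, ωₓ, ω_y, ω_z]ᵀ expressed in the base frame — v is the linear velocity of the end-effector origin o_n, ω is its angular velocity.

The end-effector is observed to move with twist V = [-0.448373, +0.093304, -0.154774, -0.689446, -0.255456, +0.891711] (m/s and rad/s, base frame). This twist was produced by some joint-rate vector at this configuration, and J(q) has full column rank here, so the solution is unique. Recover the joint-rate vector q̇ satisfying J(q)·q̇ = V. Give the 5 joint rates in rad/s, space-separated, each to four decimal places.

o_n = [1.4790, 0.7618, 0.4512]
J₁: ẑ×o_n = [-0.7618, 1.4790, 0.0000], ω = ẑ
J2: z=[0.3256, 0.9455, 0.0000] o=[0.4444, -0.1530, 0.0000] → [0.4266, -0.1469, -0.6804, 0.3256, 0.9455, 0.0000]
J3: z=[0.3256, 0.9455, 0.0000] o=[0.5961, -0.2053, 0.5989] → [-0.1396, 0.0481, -0.5200, 0.3256, 0.9455, 0.0000]
J4: z=[0.3256, 0.9455, 0.0000] o=[0.8892, -0.3062, 0.5935] → [-0.1345, 0.0463, -0.2100, 0.3256, 0.9455, 0.0000]
J5: z=[0.5690, -0.1959, -0.7986] o=[1.2991, 0.1238, 0.7800] → [0.5740, 0.0434, 0.3983, 0.5690, -0.1959, -0.7986]
q̇ = J⁺·V = [0.1370, 0.2350, -0.7560, 0.0550, -0.9450]

0.1370 0.2350 -0.7560 0.0550 -0.9450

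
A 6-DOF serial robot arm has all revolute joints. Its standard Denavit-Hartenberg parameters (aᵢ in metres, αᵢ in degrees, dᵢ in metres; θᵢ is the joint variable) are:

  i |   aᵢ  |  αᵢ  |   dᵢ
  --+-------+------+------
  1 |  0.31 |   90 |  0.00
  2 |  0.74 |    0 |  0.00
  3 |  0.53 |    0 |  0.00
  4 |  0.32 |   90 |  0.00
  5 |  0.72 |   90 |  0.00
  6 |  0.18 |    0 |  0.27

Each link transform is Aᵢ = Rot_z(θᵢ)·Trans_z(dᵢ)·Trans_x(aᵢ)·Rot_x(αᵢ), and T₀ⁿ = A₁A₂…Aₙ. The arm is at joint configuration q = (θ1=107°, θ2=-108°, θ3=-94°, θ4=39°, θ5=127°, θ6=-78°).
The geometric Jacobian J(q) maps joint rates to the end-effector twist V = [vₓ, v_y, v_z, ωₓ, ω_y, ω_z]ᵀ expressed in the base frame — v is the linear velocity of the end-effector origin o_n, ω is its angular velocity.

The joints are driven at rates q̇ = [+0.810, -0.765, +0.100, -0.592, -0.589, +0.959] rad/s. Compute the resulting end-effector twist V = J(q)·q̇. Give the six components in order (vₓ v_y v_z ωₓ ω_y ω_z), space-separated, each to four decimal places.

0.7097 -0.1713 0.4648 -0.4864 -0.7345 0.0228

o_n = [0.8610, -0.1915, -0.6969]
J₁: ẑ×o_n = [0.1915, 0.8610, -0.0000], ω = ẑ
J2: z=[0.9563, 0.2924, 0.0000] o=[-0.0906, 0.2965, 0.0000] → [-0.2038, 0.6665, -0.7449, 0.9563, 0.2924, 0.0000]
J3: z=[0.9563, 0.2924, 0.0000] o=[-0.0238, 0.0778, -0.7038] → [0.0020, -0.0065, -0.5162, 0.9563, 0.2924, 0.0000]
J4: z=[0.9563, 0.2924, 0.0000] o=[0.1199, -0.3922, -0.5052] → [-0.0560, 0.1833, -0.0248, 0.9563, 0.2924, 0.0000]
J5: z=[0.0855, -0.2796, 0.9563] o=[0.2094, -0.6848, -0.5988] → [-0.4443, 0.6316, 0.2244, 0.0855, -0.2796, 0.9563]
J6: z=[0.7988, -0.5544, -0.2335] o=[0.6381, -0.1204, -0.4721] → [0.1080, 0.1275, 0.0668, 0.7988, -0.5544, -0.2335]
V = J·q̇ = [0.7097, -0.1713, 0.4648, -0.4864, -0.7345, 0.0228]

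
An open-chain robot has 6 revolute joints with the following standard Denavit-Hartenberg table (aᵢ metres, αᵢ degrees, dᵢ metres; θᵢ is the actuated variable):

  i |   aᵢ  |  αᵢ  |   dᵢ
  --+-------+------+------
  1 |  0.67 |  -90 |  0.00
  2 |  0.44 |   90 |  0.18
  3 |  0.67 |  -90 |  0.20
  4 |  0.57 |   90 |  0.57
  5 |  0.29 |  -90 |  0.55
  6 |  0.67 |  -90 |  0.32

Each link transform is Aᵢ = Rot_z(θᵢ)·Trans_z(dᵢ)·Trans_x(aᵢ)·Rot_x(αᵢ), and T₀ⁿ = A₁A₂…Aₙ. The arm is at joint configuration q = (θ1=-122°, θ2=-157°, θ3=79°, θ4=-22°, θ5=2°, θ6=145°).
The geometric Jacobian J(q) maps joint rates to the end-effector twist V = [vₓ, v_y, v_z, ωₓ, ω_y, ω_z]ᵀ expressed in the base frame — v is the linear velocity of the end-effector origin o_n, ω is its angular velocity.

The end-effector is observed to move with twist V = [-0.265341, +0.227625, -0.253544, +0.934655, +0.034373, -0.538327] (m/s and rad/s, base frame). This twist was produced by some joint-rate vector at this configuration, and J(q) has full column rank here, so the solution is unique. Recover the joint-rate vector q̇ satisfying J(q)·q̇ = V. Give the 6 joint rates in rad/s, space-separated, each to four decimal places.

0.1920 0.8800 0.7000 -0.0650 0.1890 -0.1490

o_n = [0.6498, -1.2586, -0.5289]
J₁: ẑ×o_n = [1.2586, 0.6498, -0.0000], ω = ẑ
J2: z=[0.8480, -0.5299, 0.0000] o=[-0.3550, -0.5682, 0.0000] → [0.2803, 0.4485, -0.0531, 0.8480, -0.5299, 0.0000]
J3: z=[0.2071, 0.3314, -0.9205] o=[0.0122, -0.3201, 0.1719] → [-1.0961, -0.4417, -0.4056, 0.2071, 0.3314, -0.9205]
J4: z=[-0.3170, -0.8674, -0.3836] o=[0.6738, -0.5026, 0.0378] → [0.2015, -0.1704, 0.2189, -0.3170, -0.8674, -0.3836]
J5: z=[-0.1547, 0.4463, -0.8814] o=[1.0264, -1.1224, -0.3380] → [-0.2052, 0.3025, 0.1892, -0.1547, 0.4463, -0.8814]
J6: z=[-0.3495, -0.8592, -0.3737] o=[1.2093, -0.9495, -0.9066] → [-0.4400, 0.3411, -0.3727, -0.3495, -0.8592, -0.3737]
q̇ = J⁺·V = [0.1920, 0.8800, 0.7000, -0.0650, 0.1890, -0.1490]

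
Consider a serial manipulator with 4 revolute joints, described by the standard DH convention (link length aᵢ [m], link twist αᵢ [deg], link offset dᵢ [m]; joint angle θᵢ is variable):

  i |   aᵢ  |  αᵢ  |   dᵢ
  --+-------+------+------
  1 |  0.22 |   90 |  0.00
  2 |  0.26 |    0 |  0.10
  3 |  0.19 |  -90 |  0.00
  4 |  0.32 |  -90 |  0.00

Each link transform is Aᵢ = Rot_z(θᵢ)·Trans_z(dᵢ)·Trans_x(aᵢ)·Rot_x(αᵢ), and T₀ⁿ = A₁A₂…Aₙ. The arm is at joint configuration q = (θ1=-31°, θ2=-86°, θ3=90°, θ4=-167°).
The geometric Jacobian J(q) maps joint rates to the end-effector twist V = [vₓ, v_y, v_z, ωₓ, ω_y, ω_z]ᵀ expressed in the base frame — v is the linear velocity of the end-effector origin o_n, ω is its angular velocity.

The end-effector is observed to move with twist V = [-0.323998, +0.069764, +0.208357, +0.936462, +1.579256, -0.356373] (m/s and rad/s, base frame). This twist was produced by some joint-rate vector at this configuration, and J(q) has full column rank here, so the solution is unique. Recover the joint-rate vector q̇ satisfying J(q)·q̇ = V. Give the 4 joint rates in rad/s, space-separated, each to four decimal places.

o_n = [0.0114, -0.2075, -0.2679]
J₁: ẑ×o_n = [0.2075, 0.0114, -0.0000], ω = ẑ
J2: z=[-0.5150, -0.8572, 0.0000] o=[0.1886, -0.1133, 0.0000] → [0.2296, -0.1380, -0.1034, -0.5150, -0.8572, 0.0000]
J3: z=[-0.5150, -0.8572, 0.0000] o=[0.1526, -0.2084, -0.2594] → [0.0073, -0.0044, -0.1215, -0.5150, -0.8572, 0.0000]
J4: z=[-0.0598, 0.0359, 0.9976] o=[0.3151, -0.3060, -0.2461] → [-0.0990, -0.3042, 0.0050, -0.0598, 0.0359, 0.9976]
q̇ = J⁺·V = [-0.5090, -0.8540, -0.9820, 0.1530]

-0.5090 -0.8540 -0.9820 0.1530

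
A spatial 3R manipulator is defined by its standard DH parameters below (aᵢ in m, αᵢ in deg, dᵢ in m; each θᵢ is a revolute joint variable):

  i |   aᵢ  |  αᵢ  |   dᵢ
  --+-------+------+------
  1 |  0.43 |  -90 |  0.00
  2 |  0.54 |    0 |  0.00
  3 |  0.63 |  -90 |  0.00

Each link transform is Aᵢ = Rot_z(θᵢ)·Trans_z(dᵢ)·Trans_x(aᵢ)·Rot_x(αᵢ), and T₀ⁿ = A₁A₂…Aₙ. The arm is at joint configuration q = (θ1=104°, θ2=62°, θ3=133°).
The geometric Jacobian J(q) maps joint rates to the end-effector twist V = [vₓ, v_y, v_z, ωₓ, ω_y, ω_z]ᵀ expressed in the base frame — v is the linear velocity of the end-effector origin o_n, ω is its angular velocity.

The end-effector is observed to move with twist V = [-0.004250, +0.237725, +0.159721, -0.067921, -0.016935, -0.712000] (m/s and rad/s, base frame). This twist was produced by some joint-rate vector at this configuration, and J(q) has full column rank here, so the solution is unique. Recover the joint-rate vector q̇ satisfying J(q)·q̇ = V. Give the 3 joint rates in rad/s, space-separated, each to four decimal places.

o_n = [-0.0181, 0.0728, -0.3137]
J₁: ẑ×o_n = [-0.0728, -0.0181, 0.0000], ω = ẑ
J2: z=[-0.9703, -0.2419, 0.0000] o=[-0.1040, 0.4172, 0.0000] → [0.0759, -0.3044, 0.3550, -0.9703, -0.2419, 0.0000]
J3: z=[-0.9703, -0.2419, 0.0000] o=[-0.1654, 0.6632, -0.4768] → [-0.0394, 0.1582, 0.6085, -0.9703, -0.2419, 0.0000]
q̇ = J⁺·V = [-0.7120, -0.4620, 0.5320]

-0.7120 -0.4620 0.5320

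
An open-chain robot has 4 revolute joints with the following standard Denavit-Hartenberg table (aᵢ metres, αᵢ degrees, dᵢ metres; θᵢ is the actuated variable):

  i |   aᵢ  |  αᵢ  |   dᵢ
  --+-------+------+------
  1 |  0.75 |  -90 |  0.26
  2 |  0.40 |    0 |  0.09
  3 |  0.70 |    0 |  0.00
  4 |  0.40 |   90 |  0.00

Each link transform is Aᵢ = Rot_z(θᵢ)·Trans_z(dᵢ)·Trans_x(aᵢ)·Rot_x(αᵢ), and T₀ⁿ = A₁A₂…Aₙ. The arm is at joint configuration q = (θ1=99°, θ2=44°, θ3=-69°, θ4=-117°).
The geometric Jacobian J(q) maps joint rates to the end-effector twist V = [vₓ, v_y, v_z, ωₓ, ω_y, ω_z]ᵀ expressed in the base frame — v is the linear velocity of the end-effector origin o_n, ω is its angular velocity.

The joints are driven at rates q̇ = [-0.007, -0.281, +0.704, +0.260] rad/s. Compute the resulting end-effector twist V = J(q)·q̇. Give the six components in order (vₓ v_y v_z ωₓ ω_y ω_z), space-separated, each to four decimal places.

o_n = [-0.3012, 1.3262, 0.5242]
J₁: ẑ×o_n = [-1.3262, -0.3012, 0.0000], ω = ẑ
J2: z=[-0.9877, -0.1564, 0.0000] o=[-0.1173, 0.7408, 0.2600] → [-0.0413, 0.2610, -0.6069, -0.9877, -0.1564, 0.0000]
J3: z=[-0.9877, -0.1564, 0.0000] o=[-0.2512, 1.0109, -0.0179] → [-0.0848, 0.5354, -0.3192, -0.9877, -0.1564, 0.0000]
J4: z=[-0.9877, -0.1564, 0.0000] o=[-0.3505, 1.6375, 0.2780] → [-0.0385, 0.2432, 0.3152, -0.9877, -0.1564, 0.0000]
V = J·q̇ = [-0.0488, 0.3690, 0.0278, -0.6746, -0.1068, -0.0070]

-0.0488 0.3690 0.0278 -0.6746 -0.1068 -0.0070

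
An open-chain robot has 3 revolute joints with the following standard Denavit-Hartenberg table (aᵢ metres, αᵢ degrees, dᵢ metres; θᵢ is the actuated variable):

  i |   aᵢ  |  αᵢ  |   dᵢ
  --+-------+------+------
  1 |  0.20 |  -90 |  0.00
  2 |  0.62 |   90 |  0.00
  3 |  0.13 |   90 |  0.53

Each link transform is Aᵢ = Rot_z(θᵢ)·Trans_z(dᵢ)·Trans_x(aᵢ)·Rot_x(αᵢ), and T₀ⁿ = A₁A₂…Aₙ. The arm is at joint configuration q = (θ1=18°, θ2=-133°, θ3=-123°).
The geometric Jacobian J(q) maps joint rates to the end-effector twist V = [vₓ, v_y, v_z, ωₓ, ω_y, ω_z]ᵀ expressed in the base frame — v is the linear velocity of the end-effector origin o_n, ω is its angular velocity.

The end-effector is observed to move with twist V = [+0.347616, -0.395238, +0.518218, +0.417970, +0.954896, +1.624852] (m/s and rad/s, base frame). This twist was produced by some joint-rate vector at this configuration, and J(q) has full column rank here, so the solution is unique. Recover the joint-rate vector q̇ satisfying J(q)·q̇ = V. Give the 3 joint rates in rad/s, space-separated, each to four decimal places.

o_n = [-0.5010, -0.2774, 0.0402]
J₁: ẑ×o_n = [0.2774, -0.5010, 0.0000], ω = ẑ
J2: z=[-0.3090, 0.9511, 0.0000] o=[0.1902, 0.0618, 0.0000] → [0.0382, 0.0124, 0.7622, -0.3090, 0.9511, 0.0000]
J3: z=[-0.6956, -0.2260, -0.6820] o=[-0.2119, -0.0689, 0.4534] → [-0.0488, -0.0903, 0.0797, -0.6956, -0.2260, -0.6820]
q̇ = J⁺·V = [0.9790, 0.7790, -0.9470]

0.9790 0.7790 -0.9470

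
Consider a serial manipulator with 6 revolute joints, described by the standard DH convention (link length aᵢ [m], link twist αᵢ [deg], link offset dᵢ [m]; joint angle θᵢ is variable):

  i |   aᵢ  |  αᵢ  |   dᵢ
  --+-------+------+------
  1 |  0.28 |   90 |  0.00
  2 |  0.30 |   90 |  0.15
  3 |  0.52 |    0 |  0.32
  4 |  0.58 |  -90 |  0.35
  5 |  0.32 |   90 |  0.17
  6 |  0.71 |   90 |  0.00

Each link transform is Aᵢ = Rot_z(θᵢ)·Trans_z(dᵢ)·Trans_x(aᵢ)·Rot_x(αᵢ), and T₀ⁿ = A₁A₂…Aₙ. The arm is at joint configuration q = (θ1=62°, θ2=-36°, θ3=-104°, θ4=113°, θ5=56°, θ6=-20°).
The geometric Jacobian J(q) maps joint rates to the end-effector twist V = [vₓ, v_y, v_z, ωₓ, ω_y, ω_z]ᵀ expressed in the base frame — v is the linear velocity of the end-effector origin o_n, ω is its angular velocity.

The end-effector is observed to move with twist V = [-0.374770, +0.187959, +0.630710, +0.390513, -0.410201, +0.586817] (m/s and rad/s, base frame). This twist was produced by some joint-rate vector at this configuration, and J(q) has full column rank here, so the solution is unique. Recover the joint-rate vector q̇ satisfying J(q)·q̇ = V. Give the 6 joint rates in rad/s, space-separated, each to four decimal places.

-0.0560 0.3650 -0.2450 0.1600 0.2520 -0.5900

o_n = [0.4473, 1.3726, -0.6462]
J₁: ẑ×o_n = [-1.3726, 0.4473, 0.0000], ω = ẑ
J2: z=[0.8829, -0.4695, 0.0000] o=[0.1315, 0.2472, 0.0000] → [0.3034, 0.5706, 1.1419, 0.8829, -0.4695, 0.0000]
J3: z=[-0.2759, -0.5190, -0.8090] o=[0.3778, 0.3911, -0.1763] → [1.0379, -0.1859, -0.2348, -0.2759, -0.5190, -0.8090]
J4: z=[-0.2759, -0.5190, -0.8090] o=[-0.2037, 0.3720, -0.3613] → [0.9573, -0.6054, 0.0618, -0.2759, -0.5190, -0.8090]
J5: z=[0.8127, -0.5754, 0.0919] o=[-0.0026, 0.5570, -0.9812] → [-0.2677, -0.2308, 0.9217, 0.8127, -0.5754, 0.0919]
J6: z=[0.2712, 0.2338, -0.9337] o=[0.3006, 0.7100, -0.8548] → [0.6674, -0.1936, 0.1454, 0.2712, 0.2338, -0.9337]
q̇ = J⁺·V = [-0.0560, 0.3650, -0.2450, 0.1600, 0.2520, -0.5900]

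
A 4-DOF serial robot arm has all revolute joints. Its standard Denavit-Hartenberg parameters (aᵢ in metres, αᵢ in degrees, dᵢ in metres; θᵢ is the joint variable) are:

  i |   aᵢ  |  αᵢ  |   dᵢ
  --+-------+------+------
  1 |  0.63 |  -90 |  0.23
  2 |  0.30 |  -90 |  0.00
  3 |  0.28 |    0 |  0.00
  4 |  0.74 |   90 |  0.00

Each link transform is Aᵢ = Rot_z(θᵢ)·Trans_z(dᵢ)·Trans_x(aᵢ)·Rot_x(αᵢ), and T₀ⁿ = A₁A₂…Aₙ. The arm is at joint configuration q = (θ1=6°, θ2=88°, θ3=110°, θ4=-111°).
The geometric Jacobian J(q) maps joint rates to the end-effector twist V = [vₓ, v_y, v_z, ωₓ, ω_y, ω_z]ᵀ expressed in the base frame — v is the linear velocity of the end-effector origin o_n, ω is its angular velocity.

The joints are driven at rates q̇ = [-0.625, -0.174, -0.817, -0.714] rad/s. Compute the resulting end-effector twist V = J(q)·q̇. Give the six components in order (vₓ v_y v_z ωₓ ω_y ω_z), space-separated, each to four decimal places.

o_n = [0.6855, -0.1795, -0.7135]
J₁: ẑ×o_n = [0.1795, 0.6855, -0.0000], ω = ẑ
J2: z=[-0.1045, 0.9945, 0.0000] o=[0.6265, 0.0659, 0.2300] → [-0.9384, -0.0986, -0.0329, -0.1045, 0.9945, 0.0000]
J3: z=[-0.9939, -0.1045, -0.0349] o=[0.6370, 0.0669, -0.0698] → [0.0586, -0.6415, 0.2500, -0.9939, -0.1045, -0.0349]
J4: z=[-0.9939, -0.1045, -0.0349] o=[0.6611, -0.1951, 0.0259] → [0.0778, -0.7358, -0.0129, -0.9939, -0.1045, -0.0349]
V = J·q̇ = [-0.0524, 0.6382, -0.1893, 1.5399, -0.0131, -0.5716]

-0.0524 0.6382 -0.1893 1.5399 -0.0131 -0.5716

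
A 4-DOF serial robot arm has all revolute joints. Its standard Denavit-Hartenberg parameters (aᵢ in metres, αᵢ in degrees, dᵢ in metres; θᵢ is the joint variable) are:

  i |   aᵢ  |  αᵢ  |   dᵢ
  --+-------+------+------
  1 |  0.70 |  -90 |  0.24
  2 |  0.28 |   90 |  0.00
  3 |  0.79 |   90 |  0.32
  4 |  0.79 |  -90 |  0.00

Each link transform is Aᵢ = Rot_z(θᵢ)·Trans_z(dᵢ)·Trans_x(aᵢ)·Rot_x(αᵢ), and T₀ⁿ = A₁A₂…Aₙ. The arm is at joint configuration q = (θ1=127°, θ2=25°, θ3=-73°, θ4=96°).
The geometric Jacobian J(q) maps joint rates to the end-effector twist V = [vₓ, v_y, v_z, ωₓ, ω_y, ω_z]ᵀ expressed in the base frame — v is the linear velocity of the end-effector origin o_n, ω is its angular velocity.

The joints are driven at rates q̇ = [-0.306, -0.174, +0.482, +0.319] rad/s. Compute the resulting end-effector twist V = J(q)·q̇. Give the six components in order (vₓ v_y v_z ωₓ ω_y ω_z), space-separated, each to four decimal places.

o_n = [-0.4277, 1.6917, 1.0363]
J₁: ẑ×o_n = [-1.6917, -0.4277, 0.0000], ω = ẑ
J2: z=[-0.7986, -0.6018, 0.0000] o=[-0.4213, 0.5590, 0.2400] → [-0.4792, 0.6360, -0.9085, -0.7986, -0.6018, 0.0000]
J3: z=[-0.2543, 0.3375, 0.9063] o=[-0.5740, 0.7617, 0.1217] → [-0.5342, 0.3652, -0.2859, -0.2543, 0.3375, 0.9063]
J4: z=[0.7551, -0.5162, 0.4042] o=[-0.1780, 1.4916, 0.3141] → [-0.4538, -0.6463, 0.0222, 0.7551, -0.5162, 0.4042]
V = J·q̇ = [0.1988, -0.0099, 0.0274, 0.2572, 0.1027, 0.2598]

0.1988 -0.0099 0.0274 0.2572 0.1027 0.2598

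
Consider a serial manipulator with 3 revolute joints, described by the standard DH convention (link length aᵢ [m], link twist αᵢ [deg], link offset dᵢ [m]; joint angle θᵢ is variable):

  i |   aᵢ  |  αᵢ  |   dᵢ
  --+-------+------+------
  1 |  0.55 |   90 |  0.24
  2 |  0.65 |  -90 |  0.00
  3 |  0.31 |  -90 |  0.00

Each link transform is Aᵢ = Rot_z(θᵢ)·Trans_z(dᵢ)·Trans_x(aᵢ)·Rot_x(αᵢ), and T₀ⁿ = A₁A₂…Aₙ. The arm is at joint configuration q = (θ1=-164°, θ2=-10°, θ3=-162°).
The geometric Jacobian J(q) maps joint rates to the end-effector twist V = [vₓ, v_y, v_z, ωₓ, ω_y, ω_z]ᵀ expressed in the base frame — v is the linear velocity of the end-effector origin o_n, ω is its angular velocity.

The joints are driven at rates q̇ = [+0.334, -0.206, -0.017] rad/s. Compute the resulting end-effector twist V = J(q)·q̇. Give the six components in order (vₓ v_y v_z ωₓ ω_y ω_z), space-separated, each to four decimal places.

o_n = [-0.8913, -0.1559, 0.1783]
J₁: ẑ×o_n = [0.1559, -0.8913, 0.0000], ω = ẑ
J2: z=[-0.2756, 0.9613, 0.0000] o=[-0.5287, -0.1516, 0.2400] → [-0.0593, -0.0170, 0.3498, -0.2756, 0.9613, 0.0000]
J3: z=[-0.1669, -0.0479, 0.9848] o=[-1.1440, -0.3280, 0.1271] → [-0.1720, 0.2574, -0.0166, -0.1669, -0.0479, 0.9848]
V = J·q̇ = [0.0672, -0.2986, -0.0718, 0.0596, -0.1972, 0.3173]

0.0672 -0.2986 -0.0718 0.0596 -0.1972 0.3173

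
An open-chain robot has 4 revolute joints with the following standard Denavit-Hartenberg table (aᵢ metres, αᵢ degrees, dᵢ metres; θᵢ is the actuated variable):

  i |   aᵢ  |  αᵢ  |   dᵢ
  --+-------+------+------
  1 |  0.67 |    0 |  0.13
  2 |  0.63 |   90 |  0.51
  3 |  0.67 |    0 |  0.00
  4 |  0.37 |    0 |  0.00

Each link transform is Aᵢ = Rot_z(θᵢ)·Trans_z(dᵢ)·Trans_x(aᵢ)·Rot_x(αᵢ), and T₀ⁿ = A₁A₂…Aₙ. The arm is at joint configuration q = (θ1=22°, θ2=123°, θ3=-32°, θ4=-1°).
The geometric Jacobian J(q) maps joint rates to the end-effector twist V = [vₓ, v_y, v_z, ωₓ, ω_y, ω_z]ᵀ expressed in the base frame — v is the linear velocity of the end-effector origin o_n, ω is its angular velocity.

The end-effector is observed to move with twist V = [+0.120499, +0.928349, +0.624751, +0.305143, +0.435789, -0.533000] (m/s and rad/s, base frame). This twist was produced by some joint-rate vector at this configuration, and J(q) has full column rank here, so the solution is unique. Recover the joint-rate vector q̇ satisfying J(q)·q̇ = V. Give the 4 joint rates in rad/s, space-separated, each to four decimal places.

0.0700 -0.6030 0.8090 -0.2770

o_n = [-0.6145, 1.1162, 0.0834]
J₁: ẑ×o_n = [-1.1162, -0.6145, 0.0000], ω = ẑ
J2: z=[0.0000, 0.0000, 1.0000] o=[0.6212, 0.2510, 0.1300] → [-0.8652, -1.2357, 0.0000, 0.0000, 0.0000, 1.0000]
J3: z=[0.5736, 0.8192, 0.0000] o=[0.1051, 0.6123, 0.6400] → [-0.4559, 0.3192, 0.8785, 0.5736, 0.8192, 0.0000]
J4: z=[0.5736, 0.8192, 0.0000] o=[-0.3603, 0.9382, 0.2850] → [-0.1651, 0.1156, 0.3103, 0.5736, 0.8192, 0.0000]
q̇ = J⁺·V = [0.0700, -0.6030, 0.8090, -0.2770]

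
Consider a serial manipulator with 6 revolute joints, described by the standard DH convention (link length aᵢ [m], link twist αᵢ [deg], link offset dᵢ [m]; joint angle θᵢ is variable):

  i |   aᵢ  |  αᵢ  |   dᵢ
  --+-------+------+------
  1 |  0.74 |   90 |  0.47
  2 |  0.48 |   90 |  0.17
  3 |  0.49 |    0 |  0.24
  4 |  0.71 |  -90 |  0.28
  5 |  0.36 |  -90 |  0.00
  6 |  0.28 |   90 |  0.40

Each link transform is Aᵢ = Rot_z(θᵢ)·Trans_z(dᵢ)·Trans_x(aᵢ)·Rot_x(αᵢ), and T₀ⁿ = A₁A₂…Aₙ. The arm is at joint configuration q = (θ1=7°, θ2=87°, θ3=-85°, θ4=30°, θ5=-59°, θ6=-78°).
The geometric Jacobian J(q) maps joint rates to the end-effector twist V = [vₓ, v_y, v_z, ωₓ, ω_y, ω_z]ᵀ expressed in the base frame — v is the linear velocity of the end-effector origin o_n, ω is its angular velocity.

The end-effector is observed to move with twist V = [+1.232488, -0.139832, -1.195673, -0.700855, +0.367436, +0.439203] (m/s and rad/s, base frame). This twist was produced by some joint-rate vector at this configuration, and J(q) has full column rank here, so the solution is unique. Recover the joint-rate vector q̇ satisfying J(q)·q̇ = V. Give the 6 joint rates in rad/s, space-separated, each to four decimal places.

o_n = [1.3314, 1.3724, 1.9073]
J₁: ẑ×o_n = [-1.3724, 1.3314, 0.0000], ω = ẑ
J2: z=[0.1219, -0.9925, 0.0000] o=[0.7345, 0.0902, 0.4700] → [-1.4266, -0.1752, 0.7487, 0.1219, -0.9925, 0.0000]
J3: z=[0.9912, 0.1217, -0.0523] o=[0.7801, -0.0755, 0.9493] → [0.1924, -0.9784, 1.3681, 0.9912, 0.1217, -0.0523]
J4: z=[0.9912, 0.1217, -0.0523] o=[0.9608, 0.4385, 0.9794] → [0.1618, -0.9391, 0.8806, 0.9912, 0.1217, -0.0523]
J5: z=[0.1125, -0.5641, 0.8180] o=[1.1886, 1.0524, 1.3715] → [-0.5640, 0.0566, 0.1165, 0.1125, -0.5641, 0.8180]
J6: z=[-0.5705, 0.6374, 0.5179] o=[1.4814, 1.2414, 1.4615] → [0.2163, 0.1766, 0.0209, -0.5705, 0.6374, 0.5179]
q̇ = J⁺·V = [-0.6310, -0.6200, -0.9670, 0.5340, 0.9450, 0.5300]

-0.6310 -0.6200 -0.9670 0.5340 0.9450 0.5300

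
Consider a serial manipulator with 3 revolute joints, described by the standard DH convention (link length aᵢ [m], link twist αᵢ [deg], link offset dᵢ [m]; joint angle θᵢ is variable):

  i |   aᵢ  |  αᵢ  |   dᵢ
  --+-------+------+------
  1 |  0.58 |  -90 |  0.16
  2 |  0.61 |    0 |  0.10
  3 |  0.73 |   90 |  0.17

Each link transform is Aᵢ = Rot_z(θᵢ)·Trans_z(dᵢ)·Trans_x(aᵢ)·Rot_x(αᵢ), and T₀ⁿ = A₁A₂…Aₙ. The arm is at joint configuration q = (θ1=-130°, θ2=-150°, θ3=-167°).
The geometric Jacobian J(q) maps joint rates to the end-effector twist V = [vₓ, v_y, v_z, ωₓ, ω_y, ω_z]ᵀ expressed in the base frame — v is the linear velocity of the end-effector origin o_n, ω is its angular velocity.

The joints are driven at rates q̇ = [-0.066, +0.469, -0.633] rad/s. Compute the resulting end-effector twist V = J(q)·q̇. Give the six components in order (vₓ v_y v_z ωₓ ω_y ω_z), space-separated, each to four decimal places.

-0.1855 -0.1609 0.3353 -0.1256 0.1054 -0.0660

o_n = [-0.1696, -0.6222, -0.0329]
J₁: ẑ×o_n = [0.6222, -0.1696, 0.0000], ω = ẑ
J2: z=[0.7660, -0.6428, 0.0000] o=[-0.3728, -0.4443, 0.1600] → [0.1240, 0.1477, -0.0056, 0.7660, -0.6428, 0.0000]
J3: z=[0.7660, -0.6428, 0.0000] o=[0.0434, -0.1039, 0.4650] → [0.3200, 0.3814, -0.5339, 0.7660, -0.6428, 0.0000]
V = J·q̇ = [-0.1855, -0.1609, 0.3353, -0.1256, 0.1054, -0.0660]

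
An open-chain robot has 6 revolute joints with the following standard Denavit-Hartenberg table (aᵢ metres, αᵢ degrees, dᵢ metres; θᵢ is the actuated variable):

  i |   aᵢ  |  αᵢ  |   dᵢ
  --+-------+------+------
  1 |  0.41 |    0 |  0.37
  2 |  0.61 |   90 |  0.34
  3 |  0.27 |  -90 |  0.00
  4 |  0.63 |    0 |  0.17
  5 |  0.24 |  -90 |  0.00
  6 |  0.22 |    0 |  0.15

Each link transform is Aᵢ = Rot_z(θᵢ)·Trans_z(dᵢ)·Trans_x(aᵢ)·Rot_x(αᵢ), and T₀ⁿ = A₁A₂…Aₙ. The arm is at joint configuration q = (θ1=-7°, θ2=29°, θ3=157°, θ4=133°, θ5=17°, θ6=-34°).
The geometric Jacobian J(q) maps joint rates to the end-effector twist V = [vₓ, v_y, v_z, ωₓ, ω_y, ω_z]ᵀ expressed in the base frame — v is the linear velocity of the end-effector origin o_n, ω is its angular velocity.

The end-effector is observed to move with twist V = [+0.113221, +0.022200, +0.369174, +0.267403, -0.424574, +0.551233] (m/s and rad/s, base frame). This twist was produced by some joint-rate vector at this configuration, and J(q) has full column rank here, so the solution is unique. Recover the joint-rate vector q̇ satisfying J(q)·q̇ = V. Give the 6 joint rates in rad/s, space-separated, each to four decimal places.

-0.7380 0.6230 0.8030 -0.2320 -0.4160 -0.3570

o_n = [1.1758, 0.8453, 0.2057]
J₁: ẑ×o_n = [-0.8453, 1.1758, 0.0000], ω = ẑ
J2: z=[0.0000, 0.0000, 1.0000] o=[0.4069, -0.0500, 0.3700] → [-0.8952, 0.7689, 0.0000, 0.0000, 0.0000, 1.0000]
J3: z=[0.3746, -0.9272, 0.0000] o=[0.9725, 0.1785, 0.7100] → [0.4676, 0.1889, 0.4382, 0.3746, -0.9272, 0.0000]
J4: z=[-0.3623, -0.1464, -0.9205] o=[0.7421, 0.0854, 0.8155] → [0.7887, -0.6202, -0.2118, -0.3623, -0.1464, -0.9205]
J5: z=[-0.3623, -0.1464, -0.9205] o=[0.8746, 0.6359, 0.4911] → [0.2345, -0.3807, -0.0318, -0.3623, -0.1464, -0.9205]
J6: z=[0.7512, -0.6306, -0.1954] o=[1.0070, 0.8189, 0.4099] → [0.1340, 0.1205, 0.1263, 0.7512, -0.6306, -0.1954]
q̇ = J⁺·V = [-0.7380, 0.6230, 0.8030, -0.2320, -0.4160, -0.3570]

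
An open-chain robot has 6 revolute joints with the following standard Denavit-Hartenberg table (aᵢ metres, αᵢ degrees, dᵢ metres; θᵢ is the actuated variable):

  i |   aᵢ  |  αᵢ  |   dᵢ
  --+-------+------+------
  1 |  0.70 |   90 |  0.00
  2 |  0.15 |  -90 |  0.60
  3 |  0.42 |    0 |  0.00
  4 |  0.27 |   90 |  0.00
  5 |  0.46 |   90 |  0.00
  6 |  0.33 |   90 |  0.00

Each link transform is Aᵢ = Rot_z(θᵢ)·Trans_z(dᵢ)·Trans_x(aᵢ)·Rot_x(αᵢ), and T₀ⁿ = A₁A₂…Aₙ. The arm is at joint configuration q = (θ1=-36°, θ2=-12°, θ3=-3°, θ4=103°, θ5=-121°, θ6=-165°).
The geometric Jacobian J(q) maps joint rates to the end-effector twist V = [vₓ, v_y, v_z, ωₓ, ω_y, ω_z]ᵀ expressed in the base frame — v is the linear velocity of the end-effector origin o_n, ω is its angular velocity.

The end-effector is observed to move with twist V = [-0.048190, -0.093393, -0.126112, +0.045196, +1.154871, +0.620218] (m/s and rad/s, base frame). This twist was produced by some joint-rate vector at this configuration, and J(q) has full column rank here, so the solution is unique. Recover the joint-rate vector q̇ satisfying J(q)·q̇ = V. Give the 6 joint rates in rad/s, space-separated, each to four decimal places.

o_n = [0.6428, -1.0140, -0.2122]
J₁: ẑ×o_n = [1.0140, 0.6428, -0.0000], ω = ẑ
J2: z=[-0.5878, -0.8090, 0.0000] o=[0.5663, -0.4114, 0.0000] → [0.1717, -0.1247, 0.4160, -0.5878, -0.8090, 0.0000]
J3: z=[0.1682, -0.1222, 0.9781] o=[0.3323, -0.9831, -0.0312] → [0.0524, 0.3341, 0.0327, 0.1682, -0.1222, 0.9781]
J4: z=[0.1682, -0.1222, 0.9781] o=[0.6513, -1.2420, -0.1184] → [-0.2116, 0.0074, 0.0373, 0.1682, -0.1222, 0.9781]
J5: z=[0.8814, -0.4257, -0.2048] o=[0.7705, -1.0000, -0.1086] → [0.0412, 0.1174, -0.0668, 0.8814, -0.4257, -0.2048]
J6: z=[-0.2918, -0.8314, 0.4728] o=[0.5996, -1.1642, -0.5029] → [-0.3127, 0.1052, -0.0079, -0.2918, -0.8314, 0.4728]
q̇ = J⁺·V = [0.0460, -0.4930, -0.1250, 0.9080, -0.6550, -0.6890]

0.0460 -0.4930 -0.1250 0.9080 -0.6550 -0.6890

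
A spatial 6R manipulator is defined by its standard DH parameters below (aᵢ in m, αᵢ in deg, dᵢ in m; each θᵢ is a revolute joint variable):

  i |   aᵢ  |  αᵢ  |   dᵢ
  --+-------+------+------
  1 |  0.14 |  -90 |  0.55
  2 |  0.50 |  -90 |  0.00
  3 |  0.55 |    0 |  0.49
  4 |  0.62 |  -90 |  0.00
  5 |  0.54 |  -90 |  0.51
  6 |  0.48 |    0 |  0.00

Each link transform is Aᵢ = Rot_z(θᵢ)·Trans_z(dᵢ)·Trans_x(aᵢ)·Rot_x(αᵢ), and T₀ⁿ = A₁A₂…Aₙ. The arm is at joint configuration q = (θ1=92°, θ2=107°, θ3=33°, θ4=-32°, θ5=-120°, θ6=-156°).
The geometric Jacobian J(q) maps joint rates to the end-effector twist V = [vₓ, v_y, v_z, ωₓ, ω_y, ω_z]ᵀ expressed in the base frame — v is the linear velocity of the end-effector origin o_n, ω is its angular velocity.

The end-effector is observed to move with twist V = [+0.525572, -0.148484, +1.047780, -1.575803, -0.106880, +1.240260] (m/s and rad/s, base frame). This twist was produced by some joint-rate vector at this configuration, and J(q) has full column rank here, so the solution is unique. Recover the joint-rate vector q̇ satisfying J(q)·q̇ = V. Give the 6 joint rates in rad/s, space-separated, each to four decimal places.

0.7770 0.8830 -0.3620 0.8010 -0.6880 -0.5080

o_n = [1.0439, -0.8206, -0.7328]
J₁: ẑ×o_n = [0.8206, 1.0439, -0.0000], ω = ẑ
J2: z=[-0.9994, -0.0349, 0.0000] o=[-0.0049, 0.1399, 0.5500] → [0.0448, -1.2820, 0.9965, -0.9994, -0.0349, 0.0000]
J3: z=[0.0334, -0.9557, 0.2924] o=[0.0002, -0.0062, 0.0718] → [1.0072, 0.3320, 0.9703, 0.0334, -0.9557, 0.2924]
J4: z=[0.0334, -0.9557, 0.2924] o=[0.3206, -0.5988, -0.2260] → [0.5492, 0.2284, 0.6838, 0.0334, -0.9557, 0.2924]
J5: z=[0.9991, 0.0400, 0.0167] o=[0.3378, -0.7796, -0.8188] → [0.0041, -0.0741, -0.0692, 0.9991, 0.0400, 0.0167]
J6: z=[0.0406, -0.7303, -0.6819] o=[0.8554, -1.1274, -0.4154] → [0.4410, -0.1156, 0.1501, 0.0406, -0.7303, -0.6819]
q̇ = J⁺·V = [0.7770, 0.8830, -0.3620, 0.8010, -0.6880, -0.5080]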